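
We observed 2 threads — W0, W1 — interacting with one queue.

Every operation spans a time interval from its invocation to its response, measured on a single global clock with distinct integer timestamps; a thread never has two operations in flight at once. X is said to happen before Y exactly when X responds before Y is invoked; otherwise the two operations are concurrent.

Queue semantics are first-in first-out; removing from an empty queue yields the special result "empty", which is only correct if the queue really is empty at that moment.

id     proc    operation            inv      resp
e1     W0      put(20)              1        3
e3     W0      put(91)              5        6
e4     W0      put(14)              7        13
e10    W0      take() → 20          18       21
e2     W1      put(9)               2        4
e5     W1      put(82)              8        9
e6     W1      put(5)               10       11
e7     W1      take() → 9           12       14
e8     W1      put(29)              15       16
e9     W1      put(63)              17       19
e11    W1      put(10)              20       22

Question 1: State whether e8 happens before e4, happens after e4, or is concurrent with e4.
e8 spans [15,16], e4 spans [7,13]
resp(e4)=13 < inv(e8)=15

after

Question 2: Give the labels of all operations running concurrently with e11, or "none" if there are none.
overlap test against e11 [20,22]: concurrent iff the interval meets 20..22
e1 [1,3]: before
e2 [2,4]: before
e3 [5,6]: before
e4 [7,13]: before
e5 [8,9]: before
e6 [10,11]: before
e7 [12,14]: before
e8 [15,16]: before
e9 [17,19]: before
e10 [18,21]: concurrent

e10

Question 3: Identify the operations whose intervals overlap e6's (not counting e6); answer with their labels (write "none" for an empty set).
concurrent with e6 ([10,11]): every op whose interval crosses 10..11
e1 [1,3]: before
e2 [2,4]: before
e3 [5,6]: before
e4 [7,13]: concurrent
e5 [8,9]: before
e7 [12,14]: after
e8 [15,16]: after
e9 [17,19]: after
e10 [18,21]: after
e11 [20,22]: after

e4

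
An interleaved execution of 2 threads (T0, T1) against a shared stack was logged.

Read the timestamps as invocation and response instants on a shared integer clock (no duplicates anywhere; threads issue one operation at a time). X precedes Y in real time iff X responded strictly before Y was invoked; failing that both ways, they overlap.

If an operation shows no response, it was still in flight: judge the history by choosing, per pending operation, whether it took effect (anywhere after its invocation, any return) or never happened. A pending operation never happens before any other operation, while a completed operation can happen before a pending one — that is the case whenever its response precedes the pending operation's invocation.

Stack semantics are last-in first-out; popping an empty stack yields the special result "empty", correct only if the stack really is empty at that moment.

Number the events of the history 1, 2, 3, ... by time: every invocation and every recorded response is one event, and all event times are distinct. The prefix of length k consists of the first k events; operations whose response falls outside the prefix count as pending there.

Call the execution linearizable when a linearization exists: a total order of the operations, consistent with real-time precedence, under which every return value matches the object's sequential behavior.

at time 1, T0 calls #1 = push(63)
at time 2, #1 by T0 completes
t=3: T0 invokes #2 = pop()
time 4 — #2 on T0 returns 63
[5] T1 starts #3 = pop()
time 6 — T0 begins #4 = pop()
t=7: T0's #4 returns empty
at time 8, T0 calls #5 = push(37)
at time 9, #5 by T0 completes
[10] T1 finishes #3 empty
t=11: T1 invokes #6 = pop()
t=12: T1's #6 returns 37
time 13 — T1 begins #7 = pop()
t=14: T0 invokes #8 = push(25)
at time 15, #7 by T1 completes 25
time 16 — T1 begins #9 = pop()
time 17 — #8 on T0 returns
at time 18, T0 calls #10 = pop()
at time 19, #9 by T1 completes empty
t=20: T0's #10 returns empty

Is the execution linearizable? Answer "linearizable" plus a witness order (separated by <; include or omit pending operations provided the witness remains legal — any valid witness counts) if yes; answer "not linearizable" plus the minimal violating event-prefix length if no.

linearizable — witness: #1 < #2 < #3 < #4 < #5 < #6 < #8 < #7 < #9 < #10

after step 1 (#1 push(63)): stack <63>
after step 2 (#2 pop() → 63): stack <>
after step 3 (#3 pop() → empty): stack <>
after step 4 (#4 pop() → empty): stack <>
after step 5 (#5 push(37)): stack <37>
after step 6 (#6 pop() → 37): stack <>
after step 7 (#8 push(25)): stack <25>
after step 8 (#7 pop() → 25): stack <>
after step 9 (#9 pop() → empty): stack <>
after step 10 (#10 pop() → empty): stack <>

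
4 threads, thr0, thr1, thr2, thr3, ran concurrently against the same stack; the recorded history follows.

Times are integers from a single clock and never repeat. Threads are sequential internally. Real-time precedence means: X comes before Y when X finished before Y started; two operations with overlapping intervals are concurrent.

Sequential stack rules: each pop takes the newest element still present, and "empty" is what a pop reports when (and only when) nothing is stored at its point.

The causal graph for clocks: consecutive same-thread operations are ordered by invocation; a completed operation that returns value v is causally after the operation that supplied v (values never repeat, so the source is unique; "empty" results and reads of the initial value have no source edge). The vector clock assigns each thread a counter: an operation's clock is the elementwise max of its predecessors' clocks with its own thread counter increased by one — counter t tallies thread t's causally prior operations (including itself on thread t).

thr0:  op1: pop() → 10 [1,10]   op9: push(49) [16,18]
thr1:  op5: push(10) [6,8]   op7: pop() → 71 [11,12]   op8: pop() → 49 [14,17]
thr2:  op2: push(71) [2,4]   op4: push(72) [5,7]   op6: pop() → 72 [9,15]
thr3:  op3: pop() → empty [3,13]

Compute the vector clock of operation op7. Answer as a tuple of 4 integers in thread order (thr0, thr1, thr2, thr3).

op3, invoked 3, has no incoming edges; only thr3's bump applies → (0, 0, 0, 1)
op2, invoked 2, has no incoming edges; only thr2's bump applies → (0, 0, 1, 0)
op5, invoked 6, has no incoming edges; only thr1's bump applies → (0, 1, 0, 0)
from VC(op2)=(0, 0, 1, 0), op4 (invoked 5) maxes components and bumps thr2 → (0, 0, 2, 0)
from VC(op5)=(0, 1, 0, 0), op1 (invoked 1) maxes components and bumps thr0 → (1, 1, 0, 0)
from VC(op4)=(0, 0, 2, 0), op6 (invoked 9) maxes components and bumps thr2 → (0, 0, 3, 0)
from VC(op2)=(0, 0, 1, 0), VC(op5)=(0, 1, 0, 0), op7 (invoked 11) maxes components and bumps thr1 → (0, 2, 1, 0)
from VC(op1)=(1, 1, 0, 0), op9 (invoked 16) maxes components and bumps thr0 → (2, 1, 0, 0)
from VC(op7)=(0, 2, 1, 0), VC(op9)=(2, 1, 0, 0), op8 (invoked 14) maxes components and bumps thr1 → (2, 3, 1, 0)
target: VC(op7) = (0, 2, 1, 0)

(0, 2, 1, 0)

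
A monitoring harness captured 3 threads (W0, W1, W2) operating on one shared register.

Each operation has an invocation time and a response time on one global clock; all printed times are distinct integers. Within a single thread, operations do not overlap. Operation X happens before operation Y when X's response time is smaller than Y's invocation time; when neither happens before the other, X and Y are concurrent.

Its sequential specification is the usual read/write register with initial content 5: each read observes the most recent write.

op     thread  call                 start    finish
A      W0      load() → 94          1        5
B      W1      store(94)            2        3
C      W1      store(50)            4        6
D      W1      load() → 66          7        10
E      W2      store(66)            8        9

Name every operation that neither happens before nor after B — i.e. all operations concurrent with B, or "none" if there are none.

A

B runs from 2 to 3; window-overlapping ops are concurrent
A [1,5]: concurrent
C [4,6]: after
D [7,10]: after
E [8,9]: after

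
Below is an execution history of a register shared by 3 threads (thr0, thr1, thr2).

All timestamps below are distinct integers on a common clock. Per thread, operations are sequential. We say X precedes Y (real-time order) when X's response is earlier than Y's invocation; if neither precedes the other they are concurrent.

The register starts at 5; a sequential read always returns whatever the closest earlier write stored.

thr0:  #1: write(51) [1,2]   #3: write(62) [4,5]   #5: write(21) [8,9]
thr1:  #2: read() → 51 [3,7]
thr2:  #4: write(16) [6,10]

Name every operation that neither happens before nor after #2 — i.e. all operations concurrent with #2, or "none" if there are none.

#3, #4

#2 runs from 3 to 7; window-overlapping ops are concurrent
#1 [1,2]: before
#3 [4,5]: concurrent
#4 [6,10]: concurrent
#5 [8,9]: after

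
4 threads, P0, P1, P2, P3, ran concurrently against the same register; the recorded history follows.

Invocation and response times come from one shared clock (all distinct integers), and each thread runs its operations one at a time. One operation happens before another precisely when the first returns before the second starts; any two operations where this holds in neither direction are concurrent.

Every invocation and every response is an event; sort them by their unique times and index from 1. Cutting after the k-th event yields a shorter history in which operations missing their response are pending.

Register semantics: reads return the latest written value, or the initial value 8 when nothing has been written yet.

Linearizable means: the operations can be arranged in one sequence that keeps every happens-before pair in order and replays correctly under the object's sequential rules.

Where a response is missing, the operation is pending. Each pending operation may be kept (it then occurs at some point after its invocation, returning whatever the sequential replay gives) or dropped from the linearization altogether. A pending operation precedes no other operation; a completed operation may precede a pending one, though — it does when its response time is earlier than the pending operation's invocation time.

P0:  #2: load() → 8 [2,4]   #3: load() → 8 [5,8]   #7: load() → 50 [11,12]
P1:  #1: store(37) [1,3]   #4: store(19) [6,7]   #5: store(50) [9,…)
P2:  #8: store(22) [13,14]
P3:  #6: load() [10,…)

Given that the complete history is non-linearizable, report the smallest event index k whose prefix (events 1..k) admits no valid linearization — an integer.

8

events 1..7 are linearizable, e.g. via #2, #1, #3, #4:
1. #2 load() → 8, leaving value 8
2. #1 store(37), leaving value 37
3. #3 load() (pending, included), leaving value 37
4. #4 store(19), leaving value 19
at event 8 (#3's time-8 response) nothing linearizes any more
for example #1, #2, #3, #4 fails at step 2: #2 load() → 8 is not legal there
for example #1, #2, #4, #3 fails at step 2: #2 load() → 8 is not legal there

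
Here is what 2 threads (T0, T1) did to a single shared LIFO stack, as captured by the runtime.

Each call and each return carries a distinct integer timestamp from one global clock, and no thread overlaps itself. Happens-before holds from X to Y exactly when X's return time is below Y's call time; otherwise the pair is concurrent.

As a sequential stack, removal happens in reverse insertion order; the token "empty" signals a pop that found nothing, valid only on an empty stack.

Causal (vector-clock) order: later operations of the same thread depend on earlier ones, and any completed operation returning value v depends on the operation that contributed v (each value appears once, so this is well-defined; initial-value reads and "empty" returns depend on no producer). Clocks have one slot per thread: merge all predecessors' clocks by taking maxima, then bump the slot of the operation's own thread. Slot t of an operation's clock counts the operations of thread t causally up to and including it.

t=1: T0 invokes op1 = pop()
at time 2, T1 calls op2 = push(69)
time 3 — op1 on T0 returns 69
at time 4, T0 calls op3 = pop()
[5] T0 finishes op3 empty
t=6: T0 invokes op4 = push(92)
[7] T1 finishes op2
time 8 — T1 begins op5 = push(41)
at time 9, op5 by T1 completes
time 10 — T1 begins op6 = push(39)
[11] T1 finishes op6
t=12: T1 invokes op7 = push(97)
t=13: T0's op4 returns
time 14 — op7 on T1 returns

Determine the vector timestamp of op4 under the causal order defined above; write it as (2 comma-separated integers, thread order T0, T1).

(3, 1)

VC(op2, invoked at 2): no causal predecessors; +1 on T1 → (0, 1)
from VC(op2)=(0, 1), op5 (invoked 8) maxes components and bumps T1 → (0, 2)
from VC(op2)=(0, 1), op1 (invoked 1) maxes components and bumps T0 → (1, 1)
from VC(op5)=(0, 2), op6 (invoked 10) maxes components and bumps T1 → (0, 3)
from VC(op1)=(1, 1), op3 (invoked 4) maxes components and bumps T0 → (2, 1)
from VC(op6)=(0, 3), op7 (invoked 12) maxes components and bumps T1 → (0, 4)
from VC(op3)=(2, 1), op4 (invoked 6) maxes components and bumps T0 → (3, 1)
target: VC(op4) = (3, 1)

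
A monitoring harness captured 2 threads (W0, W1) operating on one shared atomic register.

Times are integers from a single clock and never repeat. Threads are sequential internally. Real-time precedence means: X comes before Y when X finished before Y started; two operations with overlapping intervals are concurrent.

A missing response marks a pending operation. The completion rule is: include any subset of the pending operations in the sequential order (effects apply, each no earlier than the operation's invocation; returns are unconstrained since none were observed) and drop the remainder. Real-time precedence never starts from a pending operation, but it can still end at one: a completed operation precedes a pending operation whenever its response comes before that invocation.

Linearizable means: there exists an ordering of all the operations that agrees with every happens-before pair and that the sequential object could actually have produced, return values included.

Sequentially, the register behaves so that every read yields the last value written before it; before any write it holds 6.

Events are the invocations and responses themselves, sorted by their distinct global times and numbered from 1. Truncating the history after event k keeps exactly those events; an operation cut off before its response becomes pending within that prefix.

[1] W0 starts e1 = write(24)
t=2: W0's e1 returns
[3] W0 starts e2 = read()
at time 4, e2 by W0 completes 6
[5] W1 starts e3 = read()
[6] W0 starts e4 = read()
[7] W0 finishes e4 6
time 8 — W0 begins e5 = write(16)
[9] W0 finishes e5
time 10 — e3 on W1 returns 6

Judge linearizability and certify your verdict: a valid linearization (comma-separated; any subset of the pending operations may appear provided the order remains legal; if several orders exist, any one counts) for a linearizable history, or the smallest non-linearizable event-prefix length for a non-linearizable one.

prefix check: 1..3 passes, 1..4 fails once e2's time-4 response joins
exactly one order of the 2 completed ops respects real time; the atomic register replay fails
e.g. e1, e2: illegal at step 2, since e2 read() → 6 cannot apply there

not linearizable — minimal violating prefix: 4 events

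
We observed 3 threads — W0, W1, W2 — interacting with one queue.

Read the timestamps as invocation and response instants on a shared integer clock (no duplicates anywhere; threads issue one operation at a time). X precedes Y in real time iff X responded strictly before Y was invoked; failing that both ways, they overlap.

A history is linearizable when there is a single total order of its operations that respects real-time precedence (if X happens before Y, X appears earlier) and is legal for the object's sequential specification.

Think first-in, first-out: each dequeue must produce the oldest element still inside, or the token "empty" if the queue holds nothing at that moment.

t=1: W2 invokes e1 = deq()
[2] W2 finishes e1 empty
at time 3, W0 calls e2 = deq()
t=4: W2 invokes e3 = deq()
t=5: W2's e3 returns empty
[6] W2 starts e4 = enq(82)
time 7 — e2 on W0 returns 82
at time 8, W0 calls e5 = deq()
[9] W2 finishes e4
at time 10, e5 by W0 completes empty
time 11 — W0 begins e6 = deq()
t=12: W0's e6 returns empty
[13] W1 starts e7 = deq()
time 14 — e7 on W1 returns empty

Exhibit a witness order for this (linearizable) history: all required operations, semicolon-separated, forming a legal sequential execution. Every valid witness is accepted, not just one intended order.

e1; e3; e4; e2; e5; e6; e7

step 1: e1 deq() → empty — queue <>
step 2: e3 deq() → empty — queue <>
step 3: e4 enq(82) — queue <82>
step 4: e2 deq() → 82 — queue <>
step 5: e5 deq() → empty — queue <>
step 6: e6 deq() → empty — queue <>
step 7: e7 deq() → empty — queue <>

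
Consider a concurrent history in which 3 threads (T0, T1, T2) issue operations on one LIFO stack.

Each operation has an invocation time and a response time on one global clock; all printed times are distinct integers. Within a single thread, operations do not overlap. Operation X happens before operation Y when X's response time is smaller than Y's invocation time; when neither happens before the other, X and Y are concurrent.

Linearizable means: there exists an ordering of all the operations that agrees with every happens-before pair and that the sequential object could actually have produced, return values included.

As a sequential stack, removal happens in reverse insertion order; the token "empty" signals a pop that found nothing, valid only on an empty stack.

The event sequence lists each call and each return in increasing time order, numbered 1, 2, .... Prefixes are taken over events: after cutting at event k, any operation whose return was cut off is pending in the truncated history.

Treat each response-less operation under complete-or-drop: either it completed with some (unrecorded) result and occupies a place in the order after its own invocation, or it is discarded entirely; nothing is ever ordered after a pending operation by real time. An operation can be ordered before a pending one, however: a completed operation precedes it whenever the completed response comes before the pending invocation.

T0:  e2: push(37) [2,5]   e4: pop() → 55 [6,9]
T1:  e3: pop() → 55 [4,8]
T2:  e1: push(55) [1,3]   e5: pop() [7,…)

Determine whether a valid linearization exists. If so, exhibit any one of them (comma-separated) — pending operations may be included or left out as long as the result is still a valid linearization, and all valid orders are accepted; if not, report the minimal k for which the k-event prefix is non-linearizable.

not linearizable — minimal violating prefix: 9 events

cut after 8 events: linearizable; cut after 9 events (e4 responds, time 9): not linearizable
all 5 real-time-respecting orders fail — 4 completed LIFO stack operations, no legal replay
including or dropping the 1 pending operation (e5) in any combination fails
for example e1, e2, e3, e4 (pending dropped) fails at step 3: e3 pop() → 55 is not legal there
for example e1, e2, e4, e3 (pending dropped) fails at step 3: e4 pop() → 55 is not legal there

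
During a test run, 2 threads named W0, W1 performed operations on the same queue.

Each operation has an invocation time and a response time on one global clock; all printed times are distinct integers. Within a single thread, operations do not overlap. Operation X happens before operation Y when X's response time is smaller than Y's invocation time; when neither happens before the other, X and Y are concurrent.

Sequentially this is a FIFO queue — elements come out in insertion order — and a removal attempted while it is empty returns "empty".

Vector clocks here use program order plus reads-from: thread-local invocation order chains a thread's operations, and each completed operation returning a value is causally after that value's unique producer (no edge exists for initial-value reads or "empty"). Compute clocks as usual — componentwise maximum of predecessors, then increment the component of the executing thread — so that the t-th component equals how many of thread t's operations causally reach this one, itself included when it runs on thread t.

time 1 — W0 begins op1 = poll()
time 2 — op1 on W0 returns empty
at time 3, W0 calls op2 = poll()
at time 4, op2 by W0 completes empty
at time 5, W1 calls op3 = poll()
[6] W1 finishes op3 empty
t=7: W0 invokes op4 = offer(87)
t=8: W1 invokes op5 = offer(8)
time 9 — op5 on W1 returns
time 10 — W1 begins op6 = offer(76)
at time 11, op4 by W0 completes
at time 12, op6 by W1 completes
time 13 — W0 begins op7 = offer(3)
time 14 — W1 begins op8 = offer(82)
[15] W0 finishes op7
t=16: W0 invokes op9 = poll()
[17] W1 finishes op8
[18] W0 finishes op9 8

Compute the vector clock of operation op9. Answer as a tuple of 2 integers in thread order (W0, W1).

no predecessors for op3 (invoked 5): W1 increments from zero → (0, 1)
no predecessors for op1 (invoked 1): W0 increments from zero → (1, 0)
invoked at 8, op5 merges VC(op3)=(0, 1) and bumps W1's slot → (0, 2)
invoked at 3, op2 merges VC(op1)=(1, 0) and bumps W0's slot → (2, 0)
invoked at 10, op6 merges VC(op5)=(0, 2) and bumps W1's slot → (0, 3)
invoked at 7, op4 merges VC(op2)=(2, 0) and bumps W0's slot → (3, 0)
invoked at 14, op8 merges VC(op6)=(0, 3) and bumps W1's slot → (0, 4)
invoked at 13, op7 merges VC(op4)=(3, 0) and bumps W0's slot → (4, 0)
invoked at 16, op9 merges VC(op5)=(0, 2), VC(op7)=(4, 0) and bumps W0's slot → (5, 2)
target: VC(op9) = (5, 2)

(5, 2)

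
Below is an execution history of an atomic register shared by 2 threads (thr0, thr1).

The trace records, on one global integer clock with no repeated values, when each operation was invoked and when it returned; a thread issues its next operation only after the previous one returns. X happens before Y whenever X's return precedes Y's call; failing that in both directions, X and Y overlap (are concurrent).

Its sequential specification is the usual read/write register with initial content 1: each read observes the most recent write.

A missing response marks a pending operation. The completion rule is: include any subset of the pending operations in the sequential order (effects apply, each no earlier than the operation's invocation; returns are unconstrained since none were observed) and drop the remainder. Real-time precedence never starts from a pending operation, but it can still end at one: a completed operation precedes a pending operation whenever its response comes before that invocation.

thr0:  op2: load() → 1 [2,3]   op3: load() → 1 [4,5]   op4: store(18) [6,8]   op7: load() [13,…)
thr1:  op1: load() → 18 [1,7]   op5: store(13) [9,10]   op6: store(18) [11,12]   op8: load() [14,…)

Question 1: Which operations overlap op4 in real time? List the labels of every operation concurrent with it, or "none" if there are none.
op4 runs from 6 to 8; window-overlapping ops are concurrent
op1 [1,7]: concurrent
op2 [2,3]: before
op3 [4,5]: before
op5 [9,10]: after
op6 [11,12]: after
op7 [13,…): after
op8 [14,…): after

op1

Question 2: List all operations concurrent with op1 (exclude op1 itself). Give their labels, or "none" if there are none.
overlap test against op1 [1,7]: concurrent iff the interval meets 1..7
op2 [2,3]: concurrent
op3 [4,5]: concurrent
op4 [6,8]: concurrent
op5 [9,10]: after
op6 [11,12]: after
op7 [13,…): after
op8 [14,…): after

op2, op3, op4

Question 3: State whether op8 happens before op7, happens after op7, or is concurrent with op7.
op8 spans [14,…), op7 spans [13,…)
the intervals overlap in both directions

concurrent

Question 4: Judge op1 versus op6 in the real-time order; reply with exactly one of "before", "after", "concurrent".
op1 spans [1,7], op6 spans [11,12]
resp(op1)=7 < inv(op6)=11

before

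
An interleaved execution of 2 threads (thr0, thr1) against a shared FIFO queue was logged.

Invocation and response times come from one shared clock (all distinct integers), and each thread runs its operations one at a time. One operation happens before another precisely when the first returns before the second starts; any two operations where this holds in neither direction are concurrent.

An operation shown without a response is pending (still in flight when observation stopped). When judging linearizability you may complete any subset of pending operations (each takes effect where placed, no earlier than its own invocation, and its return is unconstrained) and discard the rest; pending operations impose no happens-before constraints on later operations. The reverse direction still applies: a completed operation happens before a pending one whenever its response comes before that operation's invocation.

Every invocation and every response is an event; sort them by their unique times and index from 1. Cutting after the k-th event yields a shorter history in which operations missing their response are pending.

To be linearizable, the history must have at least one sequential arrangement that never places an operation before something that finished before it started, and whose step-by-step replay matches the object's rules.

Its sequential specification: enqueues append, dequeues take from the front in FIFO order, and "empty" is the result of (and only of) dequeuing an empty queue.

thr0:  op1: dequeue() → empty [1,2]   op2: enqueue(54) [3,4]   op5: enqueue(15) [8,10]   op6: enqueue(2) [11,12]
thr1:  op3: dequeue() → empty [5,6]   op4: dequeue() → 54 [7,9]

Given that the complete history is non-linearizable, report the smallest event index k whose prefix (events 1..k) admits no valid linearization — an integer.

6

events 1..5 are still linearizable — one witness is op1, op2:
after step 1 (op1 dequeue() → empty): queue <>
after step 2 (op2 enqueue(54)): queue <54>
adding event 6 (op3 responds at 6) leaves no legal real-time order
for example op1, op2, op3 fails at step 3: op3 dequeue() → empty is not legal there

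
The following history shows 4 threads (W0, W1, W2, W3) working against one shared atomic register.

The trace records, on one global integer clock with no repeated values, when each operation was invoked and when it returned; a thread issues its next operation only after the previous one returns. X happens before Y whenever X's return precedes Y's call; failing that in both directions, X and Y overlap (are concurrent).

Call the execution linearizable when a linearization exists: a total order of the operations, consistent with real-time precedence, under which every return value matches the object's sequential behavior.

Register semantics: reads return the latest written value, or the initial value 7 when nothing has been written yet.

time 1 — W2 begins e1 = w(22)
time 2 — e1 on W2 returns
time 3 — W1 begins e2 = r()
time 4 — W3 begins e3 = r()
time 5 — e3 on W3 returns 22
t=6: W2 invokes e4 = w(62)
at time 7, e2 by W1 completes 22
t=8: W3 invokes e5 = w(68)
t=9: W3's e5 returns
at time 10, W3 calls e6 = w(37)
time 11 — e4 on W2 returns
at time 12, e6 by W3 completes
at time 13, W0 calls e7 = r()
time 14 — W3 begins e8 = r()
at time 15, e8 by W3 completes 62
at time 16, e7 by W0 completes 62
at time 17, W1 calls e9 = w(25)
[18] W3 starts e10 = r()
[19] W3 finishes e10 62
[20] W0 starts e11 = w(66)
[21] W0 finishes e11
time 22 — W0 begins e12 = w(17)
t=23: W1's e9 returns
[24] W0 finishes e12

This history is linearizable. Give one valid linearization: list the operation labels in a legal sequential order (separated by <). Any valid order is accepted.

step 1: e1 w(22) — value 22
step 2: e2 r() → 22 — value 22
step 3: e3 r() → 22 — value 22
step 4: e5 w(68) — value 68
step 5: e6 w(37) — value 37
step 6: e4 w(62) — value 62
step 7: e7 r() → 62 — value 62
step 8: e8 r() → 62 — value 62
step 9: e10 r() → 62 — value 62
step 10: e9 w(25) — value 25
step 11: e11 w(66) — value 66
step 12: e12 w(17) — value 17

e1 < e2 < e3 < e5 < e6 < e4 < e7 < e8 < e10 < e9 < e11 < e12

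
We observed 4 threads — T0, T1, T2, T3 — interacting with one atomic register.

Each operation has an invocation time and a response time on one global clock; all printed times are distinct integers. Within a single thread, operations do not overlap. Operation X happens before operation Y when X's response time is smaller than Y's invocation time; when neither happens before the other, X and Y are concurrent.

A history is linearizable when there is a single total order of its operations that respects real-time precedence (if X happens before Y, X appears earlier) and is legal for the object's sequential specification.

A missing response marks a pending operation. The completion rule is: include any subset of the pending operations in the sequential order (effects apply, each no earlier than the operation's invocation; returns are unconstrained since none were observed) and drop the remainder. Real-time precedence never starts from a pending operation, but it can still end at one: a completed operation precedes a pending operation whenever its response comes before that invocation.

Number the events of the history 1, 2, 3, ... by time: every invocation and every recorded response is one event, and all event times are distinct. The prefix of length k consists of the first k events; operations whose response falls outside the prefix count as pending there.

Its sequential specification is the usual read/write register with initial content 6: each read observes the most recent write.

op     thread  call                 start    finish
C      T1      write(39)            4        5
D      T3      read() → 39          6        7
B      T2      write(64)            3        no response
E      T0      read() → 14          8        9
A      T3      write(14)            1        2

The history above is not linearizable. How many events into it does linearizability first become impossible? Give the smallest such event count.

9

events 1..8 are linearizable; a witness order is A, B, C, D:
step 1: A write(14) — value 14
step 2: B write(64) (pending, included) — value 64
step 3: C write(39) — value 39
step 4: D read() → 39 — value 39
include event 9 — E responding at 9 — and every candidate order breaks
no escape via the 1 pending operation (B): every completion choice fails
for example A, C, D, E (pending dropped) fails at step 4: E read() → 14 is not legal there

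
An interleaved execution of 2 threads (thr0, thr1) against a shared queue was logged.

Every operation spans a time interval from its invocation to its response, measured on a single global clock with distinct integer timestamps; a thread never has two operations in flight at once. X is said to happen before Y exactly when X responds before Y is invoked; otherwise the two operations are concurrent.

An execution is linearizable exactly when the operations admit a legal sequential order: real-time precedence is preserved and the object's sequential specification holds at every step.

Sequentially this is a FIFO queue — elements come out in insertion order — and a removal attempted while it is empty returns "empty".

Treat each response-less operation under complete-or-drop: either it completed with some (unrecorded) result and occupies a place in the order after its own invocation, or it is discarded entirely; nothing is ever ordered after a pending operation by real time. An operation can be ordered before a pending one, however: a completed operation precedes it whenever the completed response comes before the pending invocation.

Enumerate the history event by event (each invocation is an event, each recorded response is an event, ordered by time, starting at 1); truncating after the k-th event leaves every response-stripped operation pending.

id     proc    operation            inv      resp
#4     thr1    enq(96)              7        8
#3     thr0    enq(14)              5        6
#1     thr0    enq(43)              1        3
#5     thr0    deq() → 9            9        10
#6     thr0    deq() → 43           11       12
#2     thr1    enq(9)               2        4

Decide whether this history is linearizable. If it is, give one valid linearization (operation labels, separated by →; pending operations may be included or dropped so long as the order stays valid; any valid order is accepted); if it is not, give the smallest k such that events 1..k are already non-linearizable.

1. #2 enq(9), leaving queue <9>
2. #1 enq(43), leaving queue <9,43>
3. #3 enq(14), leaving queue <9,43,14>
4. #4 enq(96), leaving queue <9,43,14,96>
5. #5 deq() → 9, leaving queue <43,14,96>
6. #6 deq() → 43, leaving queue <14,96>

linearizable — witness: #2 → #1 → #3 → #4 → #5 → #6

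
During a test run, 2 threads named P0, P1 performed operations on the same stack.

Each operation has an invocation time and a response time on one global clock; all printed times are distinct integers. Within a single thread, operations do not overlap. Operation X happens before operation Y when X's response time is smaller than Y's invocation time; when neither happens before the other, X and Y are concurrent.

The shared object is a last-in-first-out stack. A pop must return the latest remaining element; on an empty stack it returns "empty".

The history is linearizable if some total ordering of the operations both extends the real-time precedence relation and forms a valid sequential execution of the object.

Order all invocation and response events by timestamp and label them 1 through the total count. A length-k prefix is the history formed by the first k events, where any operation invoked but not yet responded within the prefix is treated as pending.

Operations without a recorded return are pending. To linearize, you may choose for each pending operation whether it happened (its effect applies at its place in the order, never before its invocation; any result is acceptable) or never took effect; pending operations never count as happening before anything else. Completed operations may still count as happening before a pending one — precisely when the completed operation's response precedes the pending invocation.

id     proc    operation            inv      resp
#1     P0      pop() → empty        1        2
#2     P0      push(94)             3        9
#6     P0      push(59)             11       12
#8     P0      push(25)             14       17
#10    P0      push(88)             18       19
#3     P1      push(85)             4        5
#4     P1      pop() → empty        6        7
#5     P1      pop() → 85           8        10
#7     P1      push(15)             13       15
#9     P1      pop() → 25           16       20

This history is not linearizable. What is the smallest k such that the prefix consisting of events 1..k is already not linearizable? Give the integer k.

events 1..6 are still linearizable — one witness is #1, #2, #3:
1. #1 pop() → empty, leaving stack <>
2. #2 push(94) (pending, included), leaving stack <94>
3. #3 push(85), leaving stack <94,85>
adding event 7 (#4 responds at 7) leaves no legal real-time order
include/drop combinations of the 1 pending operation (#2) were all tried; none helps
take #1, #3, #4 (pending dropped): step 3 already fails, because #4 pop() → empty cannot occur there

7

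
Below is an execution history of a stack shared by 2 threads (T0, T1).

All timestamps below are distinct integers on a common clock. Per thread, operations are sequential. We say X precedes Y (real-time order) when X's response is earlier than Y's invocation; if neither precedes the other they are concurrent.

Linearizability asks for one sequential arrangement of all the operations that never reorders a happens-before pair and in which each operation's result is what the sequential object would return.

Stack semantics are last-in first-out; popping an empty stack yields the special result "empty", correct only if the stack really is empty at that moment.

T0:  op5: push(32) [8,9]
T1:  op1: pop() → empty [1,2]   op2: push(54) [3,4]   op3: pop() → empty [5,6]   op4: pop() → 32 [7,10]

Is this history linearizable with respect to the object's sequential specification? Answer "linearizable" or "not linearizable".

not linearizable

already the first 6 events (up to op3's response at time 6) admit no linearization; the first 5 still do
one real-time candidate order over the 3 completed operations — the stack replay rejects it
sample order op1, op2, op3 stalls at step 3 — op3 pop() → empty has no legal effect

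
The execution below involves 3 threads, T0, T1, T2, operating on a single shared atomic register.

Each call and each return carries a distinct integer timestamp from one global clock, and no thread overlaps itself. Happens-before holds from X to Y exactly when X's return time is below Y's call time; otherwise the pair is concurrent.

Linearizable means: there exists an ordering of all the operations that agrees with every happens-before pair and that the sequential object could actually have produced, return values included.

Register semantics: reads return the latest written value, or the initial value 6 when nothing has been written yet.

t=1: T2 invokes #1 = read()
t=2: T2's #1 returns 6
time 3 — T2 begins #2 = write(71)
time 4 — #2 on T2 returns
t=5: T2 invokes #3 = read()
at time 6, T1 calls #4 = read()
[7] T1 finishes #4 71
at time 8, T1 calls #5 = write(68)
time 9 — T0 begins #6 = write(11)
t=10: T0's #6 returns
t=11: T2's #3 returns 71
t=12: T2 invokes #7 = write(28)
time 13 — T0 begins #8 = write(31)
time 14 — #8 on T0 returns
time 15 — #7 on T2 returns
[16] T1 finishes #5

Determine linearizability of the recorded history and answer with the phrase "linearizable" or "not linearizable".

linearizable

one valid linearization: #1, #2, #3, #4, #5, #6, #7, #8
1. #1 read() → 6, leaving value 6
2. #2 write(71), leaving value 71
3. #3 read() → 71, leaving value 71
4. #4 read() → 71, leaving value 71
5. #5 write(68), leaving value 68
6. #6 write(11), leaving value 11
7. #7 write(28), leaving value 28
8. #8 write(31), leaving value 31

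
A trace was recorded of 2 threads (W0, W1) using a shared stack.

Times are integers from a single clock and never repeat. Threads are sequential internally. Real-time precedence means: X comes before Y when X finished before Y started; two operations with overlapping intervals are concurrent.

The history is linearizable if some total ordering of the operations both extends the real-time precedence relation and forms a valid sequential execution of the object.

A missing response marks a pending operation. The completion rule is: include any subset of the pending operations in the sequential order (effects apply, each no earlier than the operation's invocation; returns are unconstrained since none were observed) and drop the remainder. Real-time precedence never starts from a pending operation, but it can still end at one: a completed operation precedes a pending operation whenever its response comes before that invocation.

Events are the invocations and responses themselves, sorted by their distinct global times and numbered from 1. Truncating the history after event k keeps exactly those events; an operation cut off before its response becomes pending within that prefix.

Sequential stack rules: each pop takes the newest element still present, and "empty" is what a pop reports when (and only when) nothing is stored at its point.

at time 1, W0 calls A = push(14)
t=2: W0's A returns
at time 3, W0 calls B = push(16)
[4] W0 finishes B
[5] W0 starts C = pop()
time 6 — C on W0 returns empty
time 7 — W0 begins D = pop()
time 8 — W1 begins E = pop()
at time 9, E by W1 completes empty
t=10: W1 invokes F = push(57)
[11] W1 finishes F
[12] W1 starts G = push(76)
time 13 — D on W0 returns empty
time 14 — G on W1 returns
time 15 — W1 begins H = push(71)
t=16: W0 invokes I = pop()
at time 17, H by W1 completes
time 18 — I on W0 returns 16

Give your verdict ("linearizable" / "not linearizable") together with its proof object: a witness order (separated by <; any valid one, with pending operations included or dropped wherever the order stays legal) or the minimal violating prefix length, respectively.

cut after 5 events: linearizable; cut after 6 events (C responds, time 6): not linearizable
the completed operations (3 total) allow one real-time order; the stack replay rejects it
sample order A, B, C stalls at step 3 — C pop() → empty has no legal effect

not linearizable — minimal violating prefix: 6 events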